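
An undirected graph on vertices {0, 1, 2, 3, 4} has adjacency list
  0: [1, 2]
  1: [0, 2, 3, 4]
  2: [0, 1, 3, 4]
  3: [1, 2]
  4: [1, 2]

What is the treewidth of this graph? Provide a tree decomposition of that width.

The largest bag has 3 vertices, giving width 2; this decomposition certifies tw(G) ≤ 2. Conversely, {0, 1, 2} is a clique of size 3, and the vertices of any clique must share a bag in every tree decomposition; so some bag has ≥ 3 vertices and tw(G) ≥ 2. Therefore the treewidth is 2.

Treewidth 2.
One optimal decomposition is:
Bags: B1 = {0, 1, 2}  B2 = {1, 2, 3}  B3 = {1, 2, 4}
Tree: B1–B2, B1–B3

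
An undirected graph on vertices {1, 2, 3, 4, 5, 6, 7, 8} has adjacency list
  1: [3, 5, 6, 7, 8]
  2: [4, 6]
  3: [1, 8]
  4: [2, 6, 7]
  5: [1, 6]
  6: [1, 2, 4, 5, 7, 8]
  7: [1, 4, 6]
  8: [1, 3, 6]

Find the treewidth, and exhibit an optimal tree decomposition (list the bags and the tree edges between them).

Treewidth 2.
Bags: B1 = {1, 6, 7}  B2 = {1, 6, 8}  B3 = {1, 5, 6}  B4 = {4, 6, 7}  B5 = {2, 4, 6}  B6 = {1, 3, 8}
Tree: B1–B2, B2–B3, B1–B4, B4–B5, B2–B6

The largest bag has 3 vertices, giving width 2; this decomposition certifies tw(G) ≤ 2. For the lower bound, the 3 vertices {1, 3, 8} are pairwise adjacent, and any tree decomposition puts a clique entirely inside one bag — forcing width ≥ 2. Combining the bounds, tw(G) = 2.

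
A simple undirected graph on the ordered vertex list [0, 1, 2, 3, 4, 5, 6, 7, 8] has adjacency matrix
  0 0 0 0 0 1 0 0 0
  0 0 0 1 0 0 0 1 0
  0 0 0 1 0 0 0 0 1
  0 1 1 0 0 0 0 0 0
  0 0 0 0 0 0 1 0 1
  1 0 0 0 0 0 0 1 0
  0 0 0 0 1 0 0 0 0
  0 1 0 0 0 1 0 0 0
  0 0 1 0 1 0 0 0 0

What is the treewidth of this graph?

A width-1 tree decomposition is:
Bags: B1 = {4, 6}  B2 = {4, 8}  B3 = {2, 8}  B4 = {2, 3}  B5 = {1, 3}  B6 = {1, 7}  B7 = {5, 7}  B8 = {0, 5}
Tree: B1–B2, B2–B3, B3–B4, B4–B5, B5–B6, B6–B7, B7–B8
Every bag has size at most 2, so the width is 2 − 1 = 1 and tw(G) ≤ 1. Since G has at least one edge (e.g. 6–4), it is not an edgeless graph, so tw(G) ≥ 1. The upper and lower bounds meet at 1, so that is the treewidth.

1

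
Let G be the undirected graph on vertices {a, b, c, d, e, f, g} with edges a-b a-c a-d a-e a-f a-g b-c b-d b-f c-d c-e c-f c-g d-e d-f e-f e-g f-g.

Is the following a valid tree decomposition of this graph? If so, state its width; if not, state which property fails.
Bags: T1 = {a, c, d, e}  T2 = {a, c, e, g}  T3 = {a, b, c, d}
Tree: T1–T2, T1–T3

No — vertex f appears in no bag.

A tree decomposition must satisfy three properties: every vertex lies in some bag; for every edge, both endpoints lie together in some bag; and for every vertex, the bags containing it form a connected subtree. Here vertex f appears in no bag, so the decomposition is invalid.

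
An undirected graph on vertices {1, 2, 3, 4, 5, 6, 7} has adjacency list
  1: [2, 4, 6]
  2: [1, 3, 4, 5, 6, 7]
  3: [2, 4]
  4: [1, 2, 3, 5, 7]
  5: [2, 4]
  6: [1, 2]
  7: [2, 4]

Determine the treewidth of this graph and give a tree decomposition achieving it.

Treewidth 2.
One optimal decomposition is:
Bags: B1 = {1, 2, 4}  B2 = {1, 2, 6}  B3 = {2, 4, 7}  B4 = {2, 3, 4}  B5 = {2, 4, 5}
Tree: B1–B2, B1–B3, B3–B4, B4–B5

Every bag has size at most 3, so the width is 3 − 1 = 2 and tw(G) ≤ 2. Conversely, {1, 2, 4} is a clique of size 3, and the vertices of any clique must share a bag in every tree decomposition; so some bag has ≥ 3 vertices and tw(G) ≥ 2. The upper and lower bounds meet at 2, so that is the treewidth.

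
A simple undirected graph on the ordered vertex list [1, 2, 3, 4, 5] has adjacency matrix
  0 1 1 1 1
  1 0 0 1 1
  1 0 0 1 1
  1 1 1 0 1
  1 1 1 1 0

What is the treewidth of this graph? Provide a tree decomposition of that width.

Treewidth 3.
Bags: B1 = {1, 3, 4, 5}  B2 = {1, 2, 4, 5}
Tree: B1–B2

Each bag holds 4 vertices, so the decomposition has width 3, which upper-bounds the treewidth. For the lower bound, the 4 vertices {1, 2, 4, 5} are pairwise adjacent, and any tree decomposition puts a clique entirely inside one bag — forcing width ≥ 3. Combining the bounds, tw(G) = 3.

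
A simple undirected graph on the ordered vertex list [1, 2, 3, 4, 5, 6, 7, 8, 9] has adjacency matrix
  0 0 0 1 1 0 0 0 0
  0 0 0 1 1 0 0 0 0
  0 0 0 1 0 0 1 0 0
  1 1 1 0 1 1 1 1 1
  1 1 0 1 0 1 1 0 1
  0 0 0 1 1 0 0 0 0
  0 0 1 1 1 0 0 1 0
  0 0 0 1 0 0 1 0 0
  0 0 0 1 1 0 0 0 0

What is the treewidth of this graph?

2

A width-2 tree decomposition is:
Bags: B1 = {4, 5, 6}  B2 = {4, 5, 9}  B3 = {4, 5, 7}  B4 = {1, 4, 5}  B5 = {4, 7, 8}  B6 = {2, 4, 5}  B7 = {3, 4, 7}
Tree: B1–B2, B1–B3, B1–B4, B3–B5, B2–B6, B5–B7
Every bag has size at most 3, so the width is 3 − 1 = 2 and tw(G) ≤ 2. Conversely, {4, 7, 8} is a clique of size 3, and the vertices of any clique must share a bag in every tree decomposition; so some bag has ≥ 3 vertices and tw(G) ≥ 2. Therefore the treewidth is 2.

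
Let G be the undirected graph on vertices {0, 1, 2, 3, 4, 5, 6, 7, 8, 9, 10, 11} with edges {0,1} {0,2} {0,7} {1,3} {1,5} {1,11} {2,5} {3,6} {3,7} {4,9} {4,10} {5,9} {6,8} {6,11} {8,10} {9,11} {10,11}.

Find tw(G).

A width-3 tree decomposition is:
Bags: B1 = {4, 8, 9, 10}  B2 = {8, 9, 10, 11}  B3 = {6, 8, 9, 11}  B4 = {5, 6, 9, 11}  B5 = {1, 5, 6, 11}  B6 = {1, 3, 5, 6}  B7 = {1, 2, 3, 5}  B8 = {0, 1, 2, 3}  B9 = {0, 2, 3, 7}
Tree: B1–B2, B2–B3, B3–B4, B4–B5, B5–B6, B6–B7, B7–B8, B8–B9
Every bag has size at most 4, so the width is 4 − 1 = 3 and tw(G) ≤ 3. For the lower bound: the 4 vertex sets {4,8,10}, {9}, {11}, {1,3,5,6} are disjoint, each induces a connected subgraph, and every pair is joined by at least one edge of G. Contracting each set to a single vertex therefore yields K_{4} as a minor, and since treewidth is minor-monotone, tw(G) ≥ tw(K_{4}) = 3. Combining the bounds, tw(G) = 3.

3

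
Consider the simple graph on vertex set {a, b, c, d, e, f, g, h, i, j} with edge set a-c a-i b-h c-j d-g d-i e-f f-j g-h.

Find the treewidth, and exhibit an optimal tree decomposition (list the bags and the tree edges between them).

Treewidth 1.
Bags: B1 = {e, f}  B2 = {f, j}  B3 = {c, j}  B4 = {a, c}  B5 = {a, i}  B6 = {d, i}  B7 = {d, g}  B8 = {g, h}  B9 = {b, h}
Tree: B1–B2, B2–B3, B3–B4, B4–B5, B5–B6, B6–B7, B7–B8, B8–B9

Each bag holds 2 vertices, so the decomposition has width 1, which upper-bounds the treewidth. G has an edge, so its treewidth is at least 1. Combining the bounds, tw(G) = 1.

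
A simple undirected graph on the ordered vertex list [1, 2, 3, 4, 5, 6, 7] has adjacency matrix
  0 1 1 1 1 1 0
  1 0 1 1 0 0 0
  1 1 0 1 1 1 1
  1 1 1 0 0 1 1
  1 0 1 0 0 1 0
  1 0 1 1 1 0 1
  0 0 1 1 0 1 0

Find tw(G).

3

A width-3 tree decomposition is:
Bags: B1 = {1, 3, 4, 6}  B2 = {1, 3, 5, 6}  B3 = {1, 2, 3, 4}  B4 = {3, 4, 6, 7}
Tree: B1–B2, B1–B3, B1–B4
The largest bag has 4 vertices, giving width 3; this decomposition certifies tw(G) ≤ 3. On the other hand G contains the 4-clique {1, 2, 3, 4}. A clique must lie in a single bag of any decomposition, so no decomposition can have width below 3. Combining the bounds, tw(G) = 3.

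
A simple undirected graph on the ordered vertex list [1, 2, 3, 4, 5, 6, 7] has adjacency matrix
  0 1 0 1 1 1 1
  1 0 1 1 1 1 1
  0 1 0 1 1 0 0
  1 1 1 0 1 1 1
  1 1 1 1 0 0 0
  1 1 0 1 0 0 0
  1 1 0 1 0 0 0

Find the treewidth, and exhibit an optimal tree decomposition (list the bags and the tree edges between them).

Every bag has size at most 4, so the width is 4 − 1 = 3 and tw(G) ≤ 3. For the lower bound, the 4 vertices {1, 2, 4, 5} are pairwise adjacent, and any tree decomposition puts a clique entirely inside one bag — forcing width ≥ 3. Therefore the treewidth is 3.

Treewidth 3.
Bags: B1 = {1, 2, 4, 5}  B2 = {1, 2, 4, 7}  B3 = {2, 3, 4, 5}  B4 = {1, 2, 4, 6}
Tree: B1–B2, B1–B3, B2–B4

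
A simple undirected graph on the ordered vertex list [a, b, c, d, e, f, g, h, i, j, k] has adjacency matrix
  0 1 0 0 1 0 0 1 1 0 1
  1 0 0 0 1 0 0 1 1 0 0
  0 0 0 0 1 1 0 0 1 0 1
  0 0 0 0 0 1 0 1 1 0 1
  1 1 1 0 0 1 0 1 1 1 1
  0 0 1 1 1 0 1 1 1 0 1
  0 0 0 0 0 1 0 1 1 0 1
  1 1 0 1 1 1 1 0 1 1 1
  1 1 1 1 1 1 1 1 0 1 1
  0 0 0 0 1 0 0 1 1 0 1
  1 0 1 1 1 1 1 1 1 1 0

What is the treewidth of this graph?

A width-4 tree decomposition is:
Bags: B1 = {e, f, h, i, k}  B2 = {a, e, h, i, k}  B3 = {e, h, i, j, k}  B4 = {f, g, h, i, k}  B5 = {c, e, f, i, k}  B6 = {a, b, e, h, i}  B7 = {d, f, h, i, k}
Tree: B1–B2, B1–B3, B1–B4, B1–B5, B2–B6, B1–B7
Each bag holds 5 vertices, so the decomposition has width 4, which upper-bounds the treewidth. Conversely, {a, e, h, i, k} is a clique of size 5, and the vertices of any clique must share a bag in every tree decomposition; so some bag has ≥ 5 vertices and tw(G) ≥ 4. The upper and lower bounds meet at 4, so that is the treewidth.

4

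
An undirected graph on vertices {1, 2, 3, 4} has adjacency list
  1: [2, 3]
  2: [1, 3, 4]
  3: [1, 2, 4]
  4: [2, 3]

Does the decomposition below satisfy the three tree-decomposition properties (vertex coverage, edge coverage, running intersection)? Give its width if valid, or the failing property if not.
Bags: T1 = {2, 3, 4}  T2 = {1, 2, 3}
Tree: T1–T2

Vertex coverage: the bags together contain {1, 2, 3, 4}, the full vertex set. Edge coverage: each edge of G has both endpoints in at least one bag. Running intersection: for every vertex, the bags containing it form a connected subtree. All three properties hold, so this is a valid tree decomposition of width max|bag| − 1 = 2, and hence tw(G) ≤ 2.

Yes; width 2.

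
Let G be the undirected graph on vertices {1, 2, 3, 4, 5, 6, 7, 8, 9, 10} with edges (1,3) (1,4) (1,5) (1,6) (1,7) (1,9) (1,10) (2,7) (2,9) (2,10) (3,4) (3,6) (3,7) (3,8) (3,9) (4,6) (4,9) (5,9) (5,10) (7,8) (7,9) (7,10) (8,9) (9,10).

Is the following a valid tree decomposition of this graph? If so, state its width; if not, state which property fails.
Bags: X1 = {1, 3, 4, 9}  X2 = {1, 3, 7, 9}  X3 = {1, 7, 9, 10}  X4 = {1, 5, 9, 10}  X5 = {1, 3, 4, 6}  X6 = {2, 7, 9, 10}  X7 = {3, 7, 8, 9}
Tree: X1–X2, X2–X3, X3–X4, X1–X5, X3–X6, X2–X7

Yes; width 3.

Checking the three conditions: (i) the bags cover all of {1, 2, 3, 4, 5, 6, 7, 8, 9, 10}; (ii) for each edge, some bag contains both endpoints; (iii) the bags containing any fixed vertex form a subtree. All hold, so the decomposition is valid with width 4 − 1 = 3.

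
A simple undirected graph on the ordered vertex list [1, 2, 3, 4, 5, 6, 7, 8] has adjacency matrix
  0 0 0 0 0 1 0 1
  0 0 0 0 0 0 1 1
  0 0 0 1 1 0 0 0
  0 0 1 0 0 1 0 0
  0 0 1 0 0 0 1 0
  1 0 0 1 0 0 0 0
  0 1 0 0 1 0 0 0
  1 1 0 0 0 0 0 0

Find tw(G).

2

A width-2 tree decomposition is:
Bags: B1 = {3, 4, 6}  B2 = {3, 5, 6}  B3 = {5, 6, 7}  B4 = {2, 6, 7}  B5 = {2, 6, 8}  B6 = {1, 6, 8}
Tree: B1–B2, B2–B3, B3–B4, B4–B5, B5–B6
Each bag holds 3 vertices, so the decomposition has width 2, which upper-bounds the treewidth. The edges 6–4–3–5–7–2–8–1–6 form a cycle, so G is not a tree and its treewidth is at least 2. Combining the bounds, tw(G) = 2.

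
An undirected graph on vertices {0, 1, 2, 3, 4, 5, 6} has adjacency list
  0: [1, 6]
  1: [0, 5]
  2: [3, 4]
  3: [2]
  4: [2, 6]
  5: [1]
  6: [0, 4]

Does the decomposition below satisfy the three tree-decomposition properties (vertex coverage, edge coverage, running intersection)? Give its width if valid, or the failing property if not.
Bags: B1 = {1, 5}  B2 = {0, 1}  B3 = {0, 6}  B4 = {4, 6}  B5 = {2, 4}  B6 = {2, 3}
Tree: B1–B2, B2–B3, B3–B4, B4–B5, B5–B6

Checking the three conditions: (i) the bags cover all of {0, 1, 2, 3, 4, 5, 6}; (ii) for each edge, some bag contains both endpoints; (iii) the bags containing any fixed vertex form a subtree. All hold, so the decomposition is valid with width 2 − 1 = 1.

Yes; width 1.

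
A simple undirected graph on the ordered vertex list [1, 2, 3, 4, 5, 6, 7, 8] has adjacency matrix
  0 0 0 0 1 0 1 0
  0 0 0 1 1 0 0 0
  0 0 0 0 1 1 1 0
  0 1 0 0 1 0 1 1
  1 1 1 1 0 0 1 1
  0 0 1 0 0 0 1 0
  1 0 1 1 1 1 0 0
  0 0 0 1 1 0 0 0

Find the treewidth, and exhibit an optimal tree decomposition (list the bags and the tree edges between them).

Each bag holds 3 vertices, so the decomposition has width 2, which upper-bounds the treewidth. Conversely, {1, 5, 7} is a clique of size 3, and the vertices of any clique must share a bag in every tree decomposition; so some bag has ≥ 3 vertices and tw(G) ≥ 2. Hence tw(G) = 2 exactly.

Treewidth 2.
Bags: B1 = {3, 5, 7}  B2 = {3, 6, 7}  B3 = {4, 5, 7}  B4 = {2, 4, 5}  B5 = {1, 5, 7}  B6 = {4, 5, 8}
Tree: B1–B2, B1–B3, B3–B4, B3–B5, B4–B6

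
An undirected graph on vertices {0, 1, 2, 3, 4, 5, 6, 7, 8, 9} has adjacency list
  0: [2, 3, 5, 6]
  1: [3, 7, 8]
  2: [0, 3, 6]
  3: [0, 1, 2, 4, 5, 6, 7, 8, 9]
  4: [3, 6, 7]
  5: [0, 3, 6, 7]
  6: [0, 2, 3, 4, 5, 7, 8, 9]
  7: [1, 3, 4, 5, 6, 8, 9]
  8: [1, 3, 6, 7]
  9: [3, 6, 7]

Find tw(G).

A width-3 tree decomposition is:
Bags: B1 = {3, 5, 6, 7}  B2 = {0, 3, 5, 6}  B3 = {3, 4, 6, 7}  B4 = {0, 2, 3, 6}  B5 = {3, 6, 7, 8}  B6 = {1, 3, 7, 8}  B7 = {3, 6, 7, 9}
Tree: B1–B2, B1–B3, B2–B4, B3–B5, B5–B6, B5–B7
Each bag holds 4 vertices, so the decomposition has width 3, which upper-bounds the treewidth. Conversely, {1, 3, 7, 8} is a clique of size 4, and the vertices of any clique must share a bag in every tree decomposition; so some bag has ≥ 4 vertices and tw(G) ≥ 3. Hence tw(G) = 3 exactly.

3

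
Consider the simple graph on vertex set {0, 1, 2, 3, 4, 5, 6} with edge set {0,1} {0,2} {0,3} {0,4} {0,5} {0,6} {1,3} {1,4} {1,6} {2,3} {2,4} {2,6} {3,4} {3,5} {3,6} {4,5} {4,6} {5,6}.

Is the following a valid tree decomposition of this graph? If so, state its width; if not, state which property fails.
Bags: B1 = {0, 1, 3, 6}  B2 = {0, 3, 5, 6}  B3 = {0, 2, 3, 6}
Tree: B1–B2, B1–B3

A tree decomposition must satisfy three properties: every vertex lies in some bag; for every edge, both endpoints lie together in some bag; and for every vertex, the bags containing it form a connected subtree. Here vertex 4 appears in no bag, so the decomposition is invalid.

No — vertex 4 appears in no bag.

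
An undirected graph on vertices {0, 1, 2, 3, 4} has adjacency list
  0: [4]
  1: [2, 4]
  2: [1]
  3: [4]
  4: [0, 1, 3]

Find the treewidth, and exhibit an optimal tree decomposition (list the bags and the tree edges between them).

Every bag has size at most 2, so the width is 2 − 1 = 1 and tw(G) ≤ 1. Any graph with an edge has treewidth ≥ 1, and G has the edge 4–3. The upper and lower bounds meet at 1, so that is the treewidth.

Treewidth 1.
One such decomposition:
Bags: B1 = {3, 4}  B2 = {0, 4}  B3 = {1, 4}  B4 = {1, 2}
Tree: B1–B2, B2–B3, B3–B4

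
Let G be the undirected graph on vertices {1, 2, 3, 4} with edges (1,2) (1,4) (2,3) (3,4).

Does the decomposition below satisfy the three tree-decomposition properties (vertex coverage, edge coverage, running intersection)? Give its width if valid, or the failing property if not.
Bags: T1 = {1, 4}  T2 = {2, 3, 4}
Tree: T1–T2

A tree decomposition must satisfy three properties: every vertex lies in some bag; for every edge, both endpoints lie together in some bag; and for every vertex, the bags containing it form a connected subtree. Here edge (2,1) lies in no bag, so the decomposition is invalid.

No — edge (2,1) lies in no bag.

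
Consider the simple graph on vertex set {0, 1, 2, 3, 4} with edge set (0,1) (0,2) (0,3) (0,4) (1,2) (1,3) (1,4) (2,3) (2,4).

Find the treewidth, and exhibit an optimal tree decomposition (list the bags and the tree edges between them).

Treewidth 3.
One such decomposition:
Bags: B1 = {0, 1, 2, 3}  B2 = {0, 1, 2, 4}
Tree: B1–B2

Each bag holds 4 vertices, so the decomposition has width 3, which upper-bounds the treewidth. For the lower bound, the 4 vertices {0, 1, 2, 3} are pairwise adjacent, and any tree decomposition puts a clique entirely inside one bag — forcing width ≥ 3. Combining the bounds, tw(G) = 3.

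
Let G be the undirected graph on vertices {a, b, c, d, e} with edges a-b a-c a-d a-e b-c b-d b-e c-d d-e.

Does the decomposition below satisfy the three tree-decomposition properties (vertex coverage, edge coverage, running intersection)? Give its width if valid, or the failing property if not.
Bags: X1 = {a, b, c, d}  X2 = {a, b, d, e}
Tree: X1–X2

Yes; width 3.

Vertex coverage: the bags together contain {a, b, c, d, e}, the full vertex set. Edge coverage: each edge of G has both endpoints in at least one bag. Running intersection: for every vertex, the bags containing it form a connected subtree. All three properties hold, so this is a valid tree decomposition of width max|bag| − 1 = 3, and hence tw(G) ≤ 3.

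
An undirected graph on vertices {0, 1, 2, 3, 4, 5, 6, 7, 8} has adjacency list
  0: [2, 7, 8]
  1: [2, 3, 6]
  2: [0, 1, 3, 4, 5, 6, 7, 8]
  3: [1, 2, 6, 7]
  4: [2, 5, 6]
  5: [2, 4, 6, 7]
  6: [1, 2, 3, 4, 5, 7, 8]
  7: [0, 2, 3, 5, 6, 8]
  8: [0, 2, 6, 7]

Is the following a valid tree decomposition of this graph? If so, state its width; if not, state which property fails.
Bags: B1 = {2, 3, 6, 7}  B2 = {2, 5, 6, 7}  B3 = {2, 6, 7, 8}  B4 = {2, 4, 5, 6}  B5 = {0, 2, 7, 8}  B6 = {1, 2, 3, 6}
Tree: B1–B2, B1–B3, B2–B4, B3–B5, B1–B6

Yes; width 3.

Every vertex of G appears in some bag (union = {0, 1, 2, 3, 4, 5, 6, 7, 8}); every edge is covered by a bag; and for each vertex v the set of bags containing v is connected in the bag tree. The decomposition is therefore valid. The largest bag has 4 vertices, so the width is 3.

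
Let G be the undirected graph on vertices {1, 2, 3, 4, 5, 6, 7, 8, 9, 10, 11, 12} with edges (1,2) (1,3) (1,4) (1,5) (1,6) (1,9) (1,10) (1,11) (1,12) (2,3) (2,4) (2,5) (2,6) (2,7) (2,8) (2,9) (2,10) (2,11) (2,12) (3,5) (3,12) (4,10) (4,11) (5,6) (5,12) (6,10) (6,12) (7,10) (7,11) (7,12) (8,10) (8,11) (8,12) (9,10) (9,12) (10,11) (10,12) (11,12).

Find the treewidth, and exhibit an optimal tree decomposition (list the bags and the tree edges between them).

Treewidth 4.
One optimal decomposition is:
Bags: B1 = {1, 2, 9, 10, 12}  B2 = {1, 2, 10, 11, 12}  B3 = {2, 8, 10, 11, 12}  B4 = {1, 2, 6, 10, 12}  B5 = {1, 2, 4, 10, 11}  B6 = {1, 2, 5, 6, 12}  B7 = {1, 2, 3, 5, 12}  B8 = {2, 7, 10, 11, 12}
Tree: B1–B2, B2–B3, B1–B4, B2–B5, B4–B6, B6–B7, B2–B8

Every bag has size at most 5, so the width is 5 − 1 = 4 and tw(G) ≤ 4. Conversely, {1, 2, 4, 10, 11} is a clique of size 5, and the vertices of any clique must share a bag in every tree decomposition; so some bag has ≥ 5 vertices and tw(G) ≥ 4. Therefore the treewidth is 4.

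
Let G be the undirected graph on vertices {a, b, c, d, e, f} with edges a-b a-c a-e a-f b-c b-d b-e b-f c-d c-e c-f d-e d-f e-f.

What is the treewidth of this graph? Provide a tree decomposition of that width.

Each bag holds 5 vertices, so the decomposition has width 4, which upper-bounds the treewidth. On the other hand G contains the 5-clique {b, c, d, e, f}. A clique must lie in a single bag of any decomposition, so no decomposition can have width below 4. Hence tw(G) = 4 exactly.

Treewidth 4.
One optimal decomposition is:
Bags: B1 = {a, b, c, e, f}  B2 = {b, c, d, e, f}
Tree: B1–B2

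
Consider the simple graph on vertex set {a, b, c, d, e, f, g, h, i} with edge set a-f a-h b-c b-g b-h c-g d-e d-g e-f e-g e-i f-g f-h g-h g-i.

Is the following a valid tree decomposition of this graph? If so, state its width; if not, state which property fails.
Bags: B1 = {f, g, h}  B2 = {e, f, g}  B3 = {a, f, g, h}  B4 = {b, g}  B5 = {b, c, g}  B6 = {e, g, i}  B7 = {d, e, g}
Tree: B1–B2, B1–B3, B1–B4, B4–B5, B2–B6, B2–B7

No — edge (h,b) lies in no bag.

A tree decomposition must satisfy three properties: every vertex lies in some bag; for every edge, both endpoints lie together in some bag; and for every vertex, the bags containing it form a connected subtree. Here edge (h,b) lies in no bag, so the decomposition is invalid.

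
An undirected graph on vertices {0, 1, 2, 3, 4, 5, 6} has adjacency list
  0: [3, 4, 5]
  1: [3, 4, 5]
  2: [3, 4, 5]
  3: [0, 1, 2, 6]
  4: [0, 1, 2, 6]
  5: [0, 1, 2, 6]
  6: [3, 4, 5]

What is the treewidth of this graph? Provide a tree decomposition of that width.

The largest bag has 4 vertices, giving width 3; this decomposition certifies tw(G) ≤ 3. For the lower bound: the 4 vertex sets {3,6}, {2,4}, {5}, {1} are disjoint, each induces a connected subgraph, and every pair is joined by at least one edge of G. Contracting each set to a single vertex therefore yields K_{4} as a minor, and since treewidth is minor-monotone, tw(G) ≥ tw(K_{4}) = 3. Combining the bounds, tw(G) = 3.

Treewidth 3.
Bags: B1 = {3, 4, 5, 6}  B2 = {2, 3, 4, 5}  B3 = {1, 3, 4, 5}  B4 = {0, 3, 4, 5}
Tree: B1–B2, B2–B3, B3–B4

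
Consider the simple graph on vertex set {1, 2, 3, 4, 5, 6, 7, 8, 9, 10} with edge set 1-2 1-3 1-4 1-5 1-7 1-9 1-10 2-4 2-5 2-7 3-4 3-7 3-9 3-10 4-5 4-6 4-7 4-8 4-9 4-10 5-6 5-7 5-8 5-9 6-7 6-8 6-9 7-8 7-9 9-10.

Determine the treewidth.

4

A width-4 tree decomposition is:
Bags: B1 = {1, 3, 4, 7, 9}  B2 = {1, 4, 5, 7, 9}  B3 = {1, 2, 4, 5, 7}  B4 = {1, 3, 4, 9, 10}  B5 = {4, 5, 6, 7, 9}  B6 = {4, 5, 6, 7, 8}
Tree: B1–B2, B2–B3, B1–B4, B2–B5, B5–B6
The largest bag has 5 vertices, giving width 4; this decomposition certifies tw(G) ≤ 4. Conversely, {1, 3, 4, 9, 10} is a clique of size 5, and the vertices of any clique must share a bag in every tree decomposition; so some bag has ≥ 5 vertices and tw(G) ≥ 4. The upper and lower bounds meet at 4, so that is the treewidth.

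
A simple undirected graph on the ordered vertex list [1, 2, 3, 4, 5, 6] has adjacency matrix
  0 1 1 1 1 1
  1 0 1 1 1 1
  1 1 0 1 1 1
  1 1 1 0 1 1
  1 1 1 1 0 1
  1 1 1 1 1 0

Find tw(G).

5

A width-5 tree decomposition is:
Bags: B1 = {1, 2, 3, 4, 5, 6}
Tree: (single bag)
A single bag containing all 6 vertices is trivially a valid decomposition of width 5. On the other hand G contains the 6-clique {1, 2, 3, 4, 5, 6}. A clique must lie in a single bag of any decomposition, so no decomposition can have width below 5. Therefore the treewidth is 5.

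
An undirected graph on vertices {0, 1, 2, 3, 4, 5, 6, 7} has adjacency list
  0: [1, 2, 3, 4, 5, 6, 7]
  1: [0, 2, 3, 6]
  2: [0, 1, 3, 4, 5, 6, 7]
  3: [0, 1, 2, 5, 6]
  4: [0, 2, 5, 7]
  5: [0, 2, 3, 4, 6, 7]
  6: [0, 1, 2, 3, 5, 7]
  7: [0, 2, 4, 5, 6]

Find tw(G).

4

A width-4 tree decomposition is:
Bags: B1 = {0, 2, 5, 6, 7}  B2 = {0, 2, 4, 5, 7}  B3 = {0, 2, 3, 5, 6}  B4 = {0, 1, 2, 3, 6}
Tree: B1–B2, B1–B3, B3–B4
Every bag has size at most 5, so the width is 5 − 1 = 4 and tw(G) ≤ 4. On the other hand G contains the 5-clique {0, 1, 2, 3, 6}. A clique must lie in a single bag of any decomposition, so no decomposition can have width below 4. The upper and lower bounds meet at 4, so that is the treewidth.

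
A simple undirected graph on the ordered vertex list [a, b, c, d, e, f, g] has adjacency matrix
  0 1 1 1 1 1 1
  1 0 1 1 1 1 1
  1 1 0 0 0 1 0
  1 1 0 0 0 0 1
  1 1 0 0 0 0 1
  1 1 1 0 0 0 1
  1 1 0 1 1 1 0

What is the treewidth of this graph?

3

A width-3 tree decomposition is:
Bags: B1 = {a, b, f, g}  B2 = {a, b, e, g}  B3 = {a, b, d, g}  B4 = {a, b, c, f}
Tree: B1–B2, B1–B3, B1–B4
Each bag holds 4 vertices, so the decomposition has width 3, which upper-bounds the treewidth. Conversely, {a, b, d, g} is a clique of size 4, and the vertices of any clique must share a bag in every tree decomposition; so some bag has ≥ 4 vertices and tw(G) ≥ 3. Combining the bounds, tw(G) = 3.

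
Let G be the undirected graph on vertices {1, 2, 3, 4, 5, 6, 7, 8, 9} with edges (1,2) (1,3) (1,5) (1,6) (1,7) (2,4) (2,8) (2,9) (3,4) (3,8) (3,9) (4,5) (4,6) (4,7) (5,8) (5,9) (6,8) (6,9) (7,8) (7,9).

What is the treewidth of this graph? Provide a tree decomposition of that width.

Treewidth 4.
Bags: B1 = {1, 2, 4, 8, 9}  B2 = {1, 4, 7, 8, 9}  B3 = {1, 4, 6, 8, 9}  B4 = {1, 4, 5, 8, 9}  B5 = {1, 3, 4, 8, 9}
Tree: B1–B2, B2–B3, B3–B4, B4–B5

Every bag has size at most 5, so the width is 5 − 1 = 4 and tw(G) ≤ 4. For the lower bound: the 5 vertex sets {2,9}, {1,7}, {4,6}, {8}, {5} are disjoint, each induces a connected subgraph, and every pair is joined by at least one edge of G. Contracting each set to a single vertex therefore yields K_{5} as a minor, and since treewidth is minor-monotone, tw(G) ≥ tw(K_{5}) = 4. Hence tw(G) = 4 exactly.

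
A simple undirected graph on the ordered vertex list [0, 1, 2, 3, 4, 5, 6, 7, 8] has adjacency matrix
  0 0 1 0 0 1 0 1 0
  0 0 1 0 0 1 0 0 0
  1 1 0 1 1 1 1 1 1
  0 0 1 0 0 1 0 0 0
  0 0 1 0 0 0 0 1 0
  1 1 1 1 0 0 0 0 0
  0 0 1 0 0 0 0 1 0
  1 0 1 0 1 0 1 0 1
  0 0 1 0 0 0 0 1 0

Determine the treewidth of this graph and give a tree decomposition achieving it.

Every bag has size at most 3, so the width is 3 − 1 = 2 and tw(G) ≤ 2. Conversely, {1, 2, 5} is a clique of size 3, and the vertices of any clique must share a bag in every tree decomposition; so some bag has ≥ 3 vertices and tw(G) ≥ 2. Hence tw(G) = 2 exactly.

Treewidth 2.
One optimal decomposition is:
Bags: B1 = {0, 2, 5}  B2 = {0, 2, 7}  B3 = {2, 7, 8}  B4 = {1, 2, 5}  B5 = {2, 3, 5}  B6 = {2, 6, 7}  B7 = {2, 4, 7}
Tree: B1–B2, B2–B3, B1–B4, B4–B5, B2–B6, B2–B7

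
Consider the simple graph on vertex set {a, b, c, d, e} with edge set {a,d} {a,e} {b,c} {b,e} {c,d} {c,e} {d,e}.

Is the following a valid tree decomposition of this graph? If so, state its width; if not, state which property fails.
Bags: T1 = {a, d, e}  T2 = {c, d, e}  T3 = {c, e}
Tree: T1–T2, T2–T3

A tree decomposition must satisfy three properties: every vertex lies in some bag; for every edge, both endpoints lie together in some bag; and for every vertex, the bags containing it form a connected subtree. Here vertex b appears in no bag, so the decomposition is invalid.

No — vertex b appears in no bag.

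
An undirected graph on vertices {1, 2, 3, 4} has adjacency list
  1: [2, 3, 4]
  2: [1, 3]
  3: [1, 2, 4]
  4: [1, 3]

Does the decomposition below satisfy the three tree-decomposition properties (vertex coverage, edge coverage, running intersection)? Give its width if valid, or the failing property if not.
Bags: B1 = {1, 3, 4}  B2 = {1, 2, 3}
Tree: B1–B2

Every vertex of G appears in some bag (union = {1, 2, 3, 4}); every edge is covered by a bag; and for each vertex v the set of bags containing v is connected in the bag tree. The decomposition is therefore valid. The largest bag has 3 vertices, so the width is 2.

Yes; width 2.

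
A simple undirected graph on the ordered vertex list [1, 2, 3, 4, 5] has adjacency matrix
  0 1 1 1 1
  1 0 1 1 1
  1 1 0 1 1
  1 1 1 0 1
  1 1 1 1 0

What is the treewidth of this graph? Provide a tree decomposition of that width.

With just one bag of size 5, the width is 5 − 1 = 4, so tw(G) ≤ 4. On the other hand G contains the 5-clique {1, 2, 3, 4, 5}. A clique must lie in a single bag of any decomposition, so no decomposition can have width below 4. Hence tw(G) = 4 exactly.

Treewidth 4.
One optimal decomposition is:
Bags: B1 = {1, 2, 3, 4, 5}
Tree: (single bag)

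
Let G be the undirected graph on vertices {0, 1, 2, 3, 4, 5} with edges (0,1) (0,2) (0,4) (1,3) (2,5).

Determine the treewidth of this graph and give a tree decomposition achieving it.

Each bag holds 2 vertices, so the decomposition has width 1, which upper-bounds the treewidth. Since G has at least one edge (e.g. 0–2), it is not an edgeless graph, so tw(G) ≥ 1. Combining the bounds, tw(G) = 1.

Treewidth 1.
One such decomposition:
Bags: B1 = {0, 2}  B2 = {0, 1}  B3 = {1, 3}  B4 = {0, 4}  B5 = {2, 5}
Tree: B1–B2, B2–B3, B2–B4, B1–B5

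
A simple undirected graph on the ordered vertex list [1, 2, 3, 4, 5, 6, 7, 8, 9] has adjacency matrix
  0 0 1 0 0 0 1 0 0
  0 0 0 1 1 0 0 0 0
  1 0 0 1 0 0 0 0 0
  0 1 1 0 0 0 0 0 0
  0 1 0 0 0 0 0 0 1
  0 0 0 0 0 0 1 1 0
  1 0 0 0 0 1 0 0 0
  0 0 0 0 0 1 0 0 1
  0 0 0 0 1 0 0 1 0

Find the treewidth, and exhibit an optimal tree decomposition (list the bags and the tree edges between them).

The largest bag has 3 vertices, giving width 2; this decomposition certifies tw(G) ≤ 2. For the lower bound, G contains the cycle 4–3–1–7–6–8–9–5–2–4, so G is not a forest; only forests have treewidth ≤ 1, hence tw(G) ≥ 2. Therefore the treewidth is 2.

Treewidth 2.
One optimal decomposition is:
Bags: B1 = {1, 3, 4}  B2 = {1, 4, 7}  B3 = {4, 6, 7}  B4 = {4, 6, 8}  B5 = {4, 8, 9}  B6 = {4, 5, 9}  B7 = {2, 4, 5}
Tree: B1–B2, B2–B3, B3–B4, B4–B5, B5–B6, B6–B7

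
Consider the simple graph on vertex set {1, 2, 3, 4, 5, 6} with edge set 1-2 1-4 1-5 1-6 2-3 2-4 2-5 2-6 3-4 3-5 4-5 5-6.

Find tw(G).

3

A width-3 tree decomposition is:
Bags: B1 = {1, 2, 4, 5}  B2 = {1, 2, 5, 6}  B3 = {2, 3, 4, 5}
Tree: B1–B2, B1–B3
Every bag has size at most 4, so the width is 4 − 1 = 3 and tw(G) ≤ 3. On the other hand G contains the 4-clique {1, 2, 4, 5}. A clique must lie in a single bag of any decomposition, so no decomposition can have width below 3. The upper and lower bounds meet at 3, so that is the treewidth.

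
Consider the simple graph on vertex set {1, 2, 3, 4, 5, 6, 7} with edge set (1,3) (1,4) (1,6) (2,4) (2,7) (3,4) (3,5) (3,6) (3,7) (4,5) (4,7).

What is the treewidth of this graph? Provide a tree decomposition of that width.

Every bag has size at most 3, so the width is 3 − 1 = 2 and tw(G) ≤ 2. On the other hand G contains the 3-clique {2, 4, 7}. A clique must lie in a single bag of any decomposition, so no decomposition can have width below 2. Combining the bounds, tw(G) = 2.

Treewidth 2.
Bags: B1 = {3, 4, 5}  B2 = {1, 3, 4}  B3 = {3, 4, 7}  B4 = {1, 3, 6}  B5 = {2, 4, 7}
Tree: B1–B2, B1–B3, B2–B4, B3–B5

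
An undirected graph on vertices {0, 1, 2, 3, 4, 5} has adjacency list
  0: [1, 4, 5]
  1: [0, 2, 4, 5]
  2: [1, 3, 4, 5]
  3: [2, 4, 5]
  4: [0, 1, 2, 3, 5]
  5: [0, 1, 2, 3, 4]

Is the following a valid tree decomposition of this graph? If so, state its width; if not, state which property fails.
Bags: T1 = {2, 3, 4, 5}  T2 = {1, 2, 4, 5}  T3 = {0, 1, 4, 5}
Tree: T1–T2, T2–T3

Yes; width 3.

Every vertex of G appears in some bag (union = {0, 1, 2, 3, 4, 5}); every edge is covered by a bag; and for each vertex v the set of bags containing v is connected in the bag tree. The decomposition is therefore valid. The largest bag has 4 vertices, so the width is 3.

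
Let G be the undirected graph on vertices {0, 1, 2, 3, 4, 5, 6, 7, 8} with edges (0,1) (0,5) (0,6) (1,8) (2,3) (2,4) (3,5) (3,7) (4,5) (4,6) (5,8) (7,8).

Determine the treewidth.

A width-3 tree decomposition is:
Bags: B1 = {0, 1, 4, 6}  B2 = {0, 1, 4, 5}  B3 = {1, 4, 5, 8}  B4 = {2, 4, 5, 8}  B5 = {2, 3, 5, 8}  B6 = {2, 3, 7, 8}
Tree: B1–B2, B2–B3, B3–B4, B4–B5, B5–B6
The largest bag has 4 vertices, giving width 3; this decomposition certifies tw(G) ≤ 3. For the lower bound: the 4 vertex sets {0,1,6}, {4}, {5}, {2,3,7,8} are disjoint, each induces a connected subgraph, and every pair is joined by at least one edge of G. Contracting each set to a single vertex therefore yields K_{4} as a minor, and since treewidth is minor-monotone, tw(G) ≥ tw(K_{4}) = 3. The upper and lower bounds meet at 3, so that is the treewidth.

3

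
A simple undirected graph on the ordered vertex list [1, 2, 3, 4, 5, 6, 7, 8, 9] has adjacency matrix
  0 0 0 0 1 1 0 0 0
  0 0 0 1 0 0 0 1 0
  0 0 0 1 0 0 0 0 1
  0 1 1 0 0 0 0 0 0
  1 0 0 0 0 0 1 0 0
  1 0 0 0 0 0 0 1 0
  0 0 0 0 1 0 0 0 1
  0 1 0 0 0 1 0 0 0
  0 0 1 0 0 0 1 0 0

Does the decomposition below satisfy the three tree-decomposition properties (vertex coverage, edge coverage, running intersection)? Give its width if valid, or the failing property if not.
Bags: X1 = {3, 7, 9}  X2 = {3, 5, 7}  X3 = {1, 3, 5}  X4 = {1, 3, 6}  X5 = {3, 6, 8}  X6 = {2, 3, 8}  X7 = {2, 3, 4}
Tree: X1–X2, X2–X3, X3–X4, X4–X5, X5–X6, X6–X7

Checking the three conditions: (i) the bags cover all of {1, 2, 3, 4, 5, 6, 7, 8, 9}; (ii) for each edge, some bag contains both endpoints; (iii) the bags containing any fixed vertex form a subtree. All hold, so the decomposition is valid with width 3 − 1 = 2.

Yes; width 2.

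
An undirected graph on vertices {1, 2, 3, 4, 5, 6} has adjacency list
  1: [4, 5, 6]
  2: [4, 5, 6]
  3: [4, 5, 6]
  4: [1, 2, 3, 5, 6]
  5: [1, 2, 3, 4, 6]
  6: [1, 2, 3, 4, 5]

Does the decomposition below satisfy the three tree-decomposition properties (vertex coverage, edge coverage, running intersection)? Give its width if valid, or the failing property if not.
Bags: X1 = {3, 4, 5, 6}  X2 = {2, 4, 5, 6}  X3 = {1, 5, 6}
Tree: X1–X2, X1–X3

A tree decomposition must satisfy three properties: every vertex lies in some bag; for every edge, both endpoints lie together in some bag; and for every vertex, the bags containing it form a connected subtree. Here edge (4,1) lies in no bag, so the decomposition is invalid.

No — edge (4,1) lies in no bag.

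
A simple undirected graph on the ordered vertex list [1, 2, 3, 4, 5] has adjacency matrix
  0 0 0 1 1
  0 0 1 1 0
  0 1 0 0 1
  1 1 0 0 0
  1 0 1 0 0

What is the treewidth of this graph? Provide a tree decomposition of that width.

Treewidth 2.
One such decomposition:
Bags: B1 = {2, 3, 4}  B2 = {3, 4, 5}  B3 = {1, 4, 5}
Tree: B1–B2, B2–B3

Every bag has size at most 3, so the width is 3 − 1 = 2 and tw(G) ≤ 2. For the lower bound, G contains the cycle 4–2–3–5–1–4, so G is not a forest; only forests have treewidth ≤ 1, hence tw(G) ≥ 2. Therefore the treewidth is 2.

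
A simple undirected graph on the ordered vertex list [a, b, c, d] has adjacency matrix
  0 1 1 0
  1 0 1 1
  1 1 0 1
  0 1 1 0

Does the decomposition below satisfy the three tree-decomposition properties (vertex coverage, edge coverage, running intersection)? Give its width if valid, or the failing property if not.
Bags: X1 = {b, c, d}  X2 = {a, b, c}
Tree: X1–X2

Yes; width 2.

Checking the three conditions: (i) the bags cover all of {a, b, c, d}; (ii) for each edge, some bag contains both endpoints; (iii) the bags containing any fixed vertex form a subtree. All hold, so the decomposition is valid with width 3 − 1 = 2.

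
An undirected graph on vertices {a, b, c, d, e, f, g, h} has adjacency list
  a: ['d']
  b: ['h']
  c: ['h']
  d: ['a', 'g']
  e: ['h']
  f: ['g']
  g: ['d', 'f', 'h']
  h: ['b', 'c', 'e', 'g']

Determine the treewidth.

A width-1 tree decomposition is:
Bags: B1 = {c, h}  B2 = {g, h}  B3 = {e, h}  B4 = {b, h}  B5 = {d, g}  B6 = {f, g}  B7 = {a, d}
Tree: B1–B2, B2–B3, B3–B4, B2–B5, B2–B6, B5–B7
Every bag has size at most 2, so the width is 2 − 1 = 1 and tw(G) ≤ 1. Any graph with an edge has treewidth ≥ 1, and G has the edge h–c. Hence tw(G) = 1 exactly.

1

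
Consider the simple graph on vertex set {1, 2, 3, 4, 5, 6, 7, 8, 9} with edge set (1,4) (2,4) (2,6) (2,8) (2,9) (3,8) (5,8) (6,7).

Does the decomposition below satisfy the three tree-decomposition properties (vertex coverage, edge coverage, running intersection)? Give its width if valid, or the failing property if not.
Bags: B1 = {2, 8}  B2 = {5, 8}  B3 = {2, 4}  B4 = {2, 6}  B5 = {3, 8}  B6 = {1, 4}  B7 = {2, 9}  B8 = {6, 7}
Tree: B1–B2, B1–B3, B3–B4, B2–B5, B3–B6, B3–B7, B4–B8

Vertex coverage: the bags together contain {1, 2, 3, 4, 5, 6, 7, 8, 9}, the full vertex set. Edge coverage: each edge of G has both endpoints in at least one bag. Running intersection: for every vertex, the bags containing it form a connected subtree. All three properties hold, so this is a valid tree decomposition of width max|bag| − 1 = 1, and hence tw(G) ≤ 1.

Yes; width 1.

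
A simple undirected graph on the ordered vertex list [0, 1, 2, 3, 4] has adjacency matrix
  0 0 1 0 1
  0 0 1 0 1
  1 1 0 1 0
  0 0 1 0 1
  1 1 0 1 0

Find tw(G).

A width-2 tree decomposition is:
Bags: B1 = {1, 2, 4}  B2 = {0, 2, 4}  B3 = {2, 3, 4}
Tree: B1–B2, B2–B3
Every bag has size at most 3, so the width is 3 − 1 = 2 and tw(G) ≤ 2. For the lower bound, G contains the cycle 1–2–0–4–1, so G is not a forest; only forests have treewidth ≤ 1, hence tw(G) ≥ 2. Hence tw(G) = 2 exactly.

2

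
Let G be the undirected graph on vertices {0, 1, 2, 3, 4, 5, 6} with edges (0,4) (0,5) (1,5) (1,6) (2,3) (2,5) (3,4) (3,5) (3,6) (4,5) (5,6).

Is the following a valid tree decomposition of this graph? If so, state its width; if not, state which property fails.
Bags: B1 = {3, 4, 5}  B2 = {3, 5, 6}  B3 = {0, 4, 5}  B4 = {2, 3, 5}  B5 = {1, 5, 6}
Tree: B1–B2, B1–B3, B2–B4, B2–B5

Yes; width 2.

Every vertex of G appears in some bag (union = {0, 1, 2, 3, 4, 5, 6}); every edge is covered by a bag; and for each vertex v the set of bags containing v is connected in the bag tree. The decomposition is therefore valid. The largest bag has 3 vertices, so the width is 2.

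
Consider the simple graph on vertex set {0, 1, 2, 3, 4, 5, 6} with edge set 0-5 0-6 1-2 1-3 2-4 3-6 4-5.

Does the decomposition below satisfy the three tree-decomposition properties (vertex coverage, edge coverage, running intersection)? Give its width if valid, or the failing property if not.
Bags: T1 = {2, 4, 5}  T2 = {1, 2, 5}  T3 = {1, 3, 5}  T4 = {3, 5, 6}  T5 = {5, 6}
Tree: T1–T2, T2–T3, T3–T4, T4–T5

No — vertex 0 appears in no bag.

A tree decomposition must satisfy three properties: every vertex lies in some bag; for every edge, both endpoints lie together in some bag; and for every vertex, the bags containing it form a connected subtree. Here vertex 0 appears in no bag, so the decomposition is invalid.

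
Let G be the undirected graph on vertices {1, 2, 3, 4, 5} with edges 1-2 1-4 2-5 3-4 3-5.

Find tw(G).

2

A width-2 tree decomposition is:
Bags: B1 = {1, 2, 5}  B2 = {1, 3, 5}  B3 = {1, 3, 4}
Tree: B1–B2, B2–B3
The largest bag has 3 vertices, giving width 2; this decomposition certifies tw(G) ≤ 2. Since 1–2–5–3–4–1 is a cycle in G, G is not acyclic. Forests are exactly the graphs of treewidth ≤ 1, so tw(G) ≥ 2. Hence tw(G) = 2 exactly.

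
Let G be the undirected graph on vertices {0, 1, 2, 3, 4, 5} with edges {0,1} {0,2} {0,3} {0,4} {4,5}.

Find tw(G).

A width-1 tree decomposition is:
Bags: B1 = {0, 2}  B2 = {0, 3}  B3 = {0, 4}  B4 = {0, 1}  B5 = {4, 5}
Tree: B1–B2, B1–B3, B3–B4, B3–B5
The largest bag has 2 vertices, giving width 1; this decomposition certifies tw(G) ≤ 1. Since G has at least one edge (e.g. 0–2), it is not an edgeless graph, so tw(G) ≥ 1. Combining the bounds, tw(G) = 1.

1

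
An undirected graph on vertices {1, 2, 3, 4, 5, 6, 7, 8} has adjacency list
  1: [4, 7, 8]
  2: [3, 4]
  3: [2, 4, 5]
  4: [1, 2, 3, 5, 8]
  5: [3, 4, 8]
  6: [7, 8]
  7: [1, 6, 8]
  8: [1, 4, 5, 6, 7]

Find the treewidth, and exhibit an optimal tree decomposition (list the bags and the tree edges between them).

Treewidth 2.
One such decomposition:
Bags: B1 = {4, 5, 8}  B2 = {3, 4, 5}  B3 = {1, 4, 8}  B4 = {1, 7, 8}  B5 = {2, 3, 4}  B6 = {6, 7, 8}
Tree: B1–B2, B1–B3, B3–B4, B2–B5, B4–B6

The largest bag has 3 vertices, giving width 2; this decomposition certifies tw(G) ≤ 2. For the lower bound, the 3 vertices {1, 4, 8} are pairwise adjacent, and any tree decomposition puts a clique entirely inside one bag — forcing width ≥ 2. Hence tw(G) = 2 exactly.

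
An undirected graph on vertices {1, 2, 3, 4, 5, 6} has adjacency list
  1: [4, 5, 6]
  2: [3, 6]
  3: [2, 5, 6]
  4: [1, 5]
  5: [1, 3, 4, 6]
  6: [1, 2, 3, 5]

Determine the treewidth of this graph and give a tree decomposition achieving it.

The largest bag has 3 vertices, giving width 2; this decomposition certifies tw(G) ≤ 2. On the other hand G contains the 3-clique {2, 3, 6}. A clique must lie in a single bag of any decomposition, so no decomposition can have width below 2. The upper and lower bounds meet at 2, so that is the treewidth.

Treewidth 2.
One optimal decomposition is:
Bags: B1 = {1, 5, 6}  B2 = {1, 4, 5}  B3 = {3, 5, 6}  B4 = {2, 3, 6}
Tree: B1–B2, B1–B3, B3–B4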